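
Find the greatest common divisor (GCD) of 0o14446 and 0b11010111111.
Convert 0o14446 (octal) → 1×4096 + 4×512 + 4×64 + 4×8 + 6 = 6438 (decimal)
Convert 0b11010111111 (binary) → 1024 + 512 + 128 + 32 + 16 + 8 + 4 + 2 + 1 = 1727 (decimal)
Compute gcd(6438, 1727) = 1
1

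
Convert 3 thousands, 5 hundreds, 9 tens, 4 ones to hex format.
Convert 3 thousands, 5 hundreds, 9 tens, 4 ones (place-value notation) → 3×1000 + 5×100 + 9×10 + 4 = 3594 (decimal)
Convert 3594 (decimal) → 3594 = 14×256 + 10 → 0xE0A (hexadecimal)
0xE0A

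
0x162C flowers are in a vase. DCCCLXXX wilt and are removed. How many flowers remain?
Convert 0x162C (hexadecimal) → 1×4096 + 6×256 + 2×16 + 12 = 5676 (decimal)
Convert DCCCLXXX (Roman numeral) → 500 + 100 + 100 + 100 + 50 + 10 + 10 + 10 = 880 (decimal)
Compute 5676 - 880 = 4796
4796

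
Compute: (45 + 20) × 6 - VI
Convert VI (Roman numeral) → 5 + 1 = 6 (decimal)
Expression in decimal: (45 + 20) × 6 - 6
Parentheses first: 45 + 20 = 65
Multiply: 65 × 6 = 390
Subtract: 390 - 6 = 384
384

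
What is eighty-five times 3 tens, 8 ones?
Convert eighty-five (English words) → 85 (decimal)
Convert 3 tens, 8 ones (place-value notation) → 3×10 + 8 = 38 (decimal)
Compute 85 × 38 = 3230
3230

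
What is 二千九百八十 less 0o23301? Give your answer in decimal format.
Convert 二千九百八十 (Chinese numeral) → 2×1000 + 9×100 + 8×10 = 2980 (decimal)
Convert 0o23301 (octal) → 2×4096 + 3×512 + 3×64 + 1 = 9921 (decimal)
Compute 2980 - 9921 = -6941
-6941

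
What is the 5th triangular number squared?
The 5th triangular number = 5×6/2 = 15
Compute 15² = 15 × 15 = 225
225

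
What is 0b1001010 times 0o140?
Convert 0b1001010 (binary) → 64 + 8 + 2 = 74 (decimal)
Convert 0o140 (octal) → 1×64 + 4×8 = 96 (decimal)
Compute 74 × 96 = 7104
7104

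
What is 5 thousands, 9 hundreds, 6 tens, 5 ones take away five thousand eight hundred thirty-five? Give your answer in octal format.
Convert 5 thousands, 9 hundreds, 6 tens, 5 ones (place-value notation) → 5×1000 + 9×100 + 6×10 + 5 = 5965 (decimal)
Convert five thousand eight hundred thirty-five (English words) → 5×1000 + 8×100 + 35 = 5835 (decimal)
Compute 5965 - 5835 = 130
Convert 130 (decimal) → 130 = 2×64 + 2 → 0o202 (octal)
0o202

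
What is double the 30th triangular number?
The 30th triangular number = 30×31/2 = 465
Compute 465 × 2 = 930
930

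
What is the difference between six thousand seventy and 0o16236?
Convert six thousand seventy (English words) → 6×1000 + 70 = 6070 (decimal)
Convert 0o16236 (octal) → 1×4096 + 6×512 + 2×64 + 3×8 + 6 = 7326 (decimal)
Difference: |6070 - 7326| = 1256
1256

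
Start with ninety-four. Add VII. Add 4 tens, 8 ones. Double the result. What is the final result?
Convert ninety-four (English words) → 94 (decimal)
Start: 94
Convert VII (Roman numeral) → 5 + 1 + 1 = 7 (decimal)
94 + 7 = 101
Convert 4 tens, 8 ones (place-value notation) → 4×10 + 8 = 48 (decimal)
101 + 48 = 149
149 × 2 = 298
298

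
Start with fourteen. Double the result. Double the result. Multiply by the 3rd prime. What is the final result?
Convert fourteen (English words) → 14 (decimal)
Start: 14
14 × 2 = 28
28 × 2 = 56
Convert the 3rd prime (prime index) → 5 (decimal)
56 × 5 = 280
280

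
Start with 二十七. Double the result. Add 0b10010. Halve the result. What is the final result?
Convert 二十七 (Chinese numeral) → 2×10 + 7 = 27 (decimal)
Start: 27
27 × 2 = 54
Convert 0b10010 (binary) → 16 + 2 = 18 (decimal)
54 + 18 = 72
72 ÷ 2 = 36
36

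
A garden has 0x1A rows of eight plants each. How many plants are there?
Convert eight (English words) → 8 (decimal)
Convert 0x1A (hexadecimal) → 1×16 + 10 = 26 (decimal)
Compute 8 × 26 = 208
208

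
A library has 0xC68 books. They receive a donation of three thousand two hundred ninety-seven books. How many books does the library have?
Convert 0xC68 (hexadecimal) → 12×256 + 6×16 + 8 = 3176 (decimal)
Convert three thousand two hundred ninety-seven (English words) → 3×1000 + 2×100 + 97 = 3297 (decimal)
Compute 3176 + 3297 = 6473
6473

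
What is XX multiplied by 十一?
Convert XX (Roman numeral) → 10 + 10 = 20 (decimal)
Convert 十一 (Chinese numeral) → 1×10 + 1 = 11 (decimal)
Compute 20 × 11 = 220
220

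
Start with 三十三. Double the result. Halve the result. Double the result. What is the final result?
Convert 三十三 (Chinese numeral) → 3×10 + 3 = 33 (decimal)
Start: 33
33 × 2 = 66
66 ÷ 2 = 33
33 × 2 = 66
66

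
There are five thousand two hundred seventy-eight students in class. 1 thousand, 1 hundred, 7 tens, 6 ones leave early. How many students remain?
Convert five thousand two hundred seventy-eight (English words) → 5×1000 + 2×100 + 78 = 5278 (decimal)
Convert 1 thousand, 1 hundred, 7 tens, 6 ones (place-value notation) → 1×1000 + 1×100 + 7×10 + 6 = 1176 (decimal)
Compute 5278 - 1176 = 4102
4102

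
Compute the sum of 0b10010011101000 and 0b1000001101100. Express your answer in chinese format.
Convert 0b10010011101000 (binary) → 8192 + 1024 + 128 + 64 + 32 + 8 = 9448 (decimal)
Convert 0b1000001101100 (binary) → 4096 + 64 + 32 + 8 + 4 = 4204 (decimal)
Compute 9448 + 4204 = 13652
Convert 13652 (decimal) → 13652 = 1×10000 + 3×1000 + 6×100 + 5×10 + 2 → 一万三千六百五十二 (Chinese numeral)
一万三千六百五十二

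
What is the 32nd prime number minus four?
The 32nd prime number = 131
Convert four (English words) → 4 (decimal)
Compute 131 - 4 = 127
127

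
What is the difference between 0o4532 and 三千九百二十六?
Convert 0o4532 (octal) → 4×512 + 5×64 + 3×8 + 2 = 2394 (decimal)
Convert 三千九百二十六 (Chinese numeral) → 3×1000 + 9×100 + 2×10 + 6 = 3926 (decimal)
Difference: |2394 - 3926| = 1532
1532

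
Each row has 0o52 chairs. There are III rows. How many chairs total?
Convert 0o52 (octal) → 5×8 + 2 = 42 (decimal)
Convert III (Roman numeral) → 1 + 1 + 1 = 3 (decimal)
Compute 42 × 3 = 126
126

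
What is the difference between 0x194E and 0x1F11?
Convert 0x194E (hexadecimal) → 1×4096 + 9×256 + 4×16 + 14 = 6478 (decimal)
Convert 0x1F11 (hexadecimal) → 1×4096 + 15×256 + 1×16 + 1 = 7953 (decimal)
Difference: |6478 - 7953| = 1475
1475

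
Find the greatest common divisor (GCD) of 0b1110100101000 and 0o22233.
Convert 0b1110100101000 (binary) → 4096 + 2048 + 1024 + 256 + 32 + 8 = 7464 (decimal)
Convert 0o22233 (octal) → 2×4096 + 2×512 + 2×64 + 3×8 + 3 = 9371 (decimal)
Compute gcd(7464, 9371) = 1
1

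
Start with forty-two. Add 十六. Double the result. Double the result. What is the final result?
Convert forty-two (English words) → 42 (decimal)
Start: 42
Convert 十六 (Chinese numeral) → 1×10 + 6 = 16 (decimal)
42 + 16 = 58
58 × 2 = 116
116 × 2 = 232
232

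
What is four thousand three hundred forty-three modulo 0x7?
Convert four thousand three hundred forty-three (English words) → 4×1000 + 3×100 + 43 = 4343 (decimal)
Convert 0x7 (hexadecimal) → 7 (decimal)
Compute 4343 mod 7 = 3
3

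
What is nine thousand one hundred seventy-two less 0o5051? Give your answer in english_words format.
Convert nine thousand one hundred seventy-two (English words) → 9×1000 + 1×100 + 72 = 9172 (decimal)
Convert 0o5051 (octal) → 5×512 + 5×8 + 1 = 2601 (decimal)
Compute 9172 - 2601 = 6571
Convert 6571 (decimal) → 6571 = 6×1000 + 5×100 + 71 → six thousand five hundred seventy-one (English words)
six thousand five hundred seventy-one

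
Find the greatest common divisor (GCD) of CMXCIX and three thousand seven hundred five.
Convert CMXCIX (Roman numeral) → 900 + 90 + 9 = 999 (decimal)
Convert three thousand seven hundred five (English words) → 3×1000 + 7×100 + 5 = 3705 (decimal)
Compute gcd(999, 3705) = 3
3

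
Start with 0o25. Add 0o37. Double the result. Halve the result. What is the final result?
Convert 0o25 (octal) → 2×8 + 5 = 21 (decimal)
Start: 21
Convert 0o37 (octal) → 3×8 + 7 = 31 (decimal)
21 + 31 = 52
52 × 2 = 104
104 ÷ 2 = 52
52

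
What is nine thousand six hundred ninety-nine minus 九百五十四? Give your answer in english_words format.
Convert nine thousand six hundred ninety-nine (English words) → 9×1000 + 6×100 + 99 = 9699 (decimal)
Convert 九百五十四 (Chinese numeral) → 9×100 + 5×10 + 4 = 954 (decimal)
Compute 9699 - 954 = 8745
Convert 8745 (decimal) → 8745 = 8×1000 + 7×100 + 45 → eight thousand seven hundred forty-five (English words)
eight thousand seven hundred forty-five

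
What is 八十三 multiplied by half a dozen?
Convert 八十三 (Chinese numeral) → 8×10 + 3 = 83 (decimal)
Convert half a dozen (colloquial) → 6 (decimal)
Compute 83 × 6 = 498
498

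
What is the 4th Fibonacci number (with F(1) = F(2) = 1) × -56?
Convert the 4th Fibonacci number (with F(1) = F(2) = 1) (Fibonacci index) → 1, 1, 2, 3 → 3 (decimal)
Compute 3 × -56 = -168
-168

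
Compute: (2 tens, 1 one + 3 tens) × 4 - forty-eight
Convert 2 tens, 1 one (place-value notation) → 2×10 + 1 = 21 (decimal)
Convert 3 tens (place-value notation) → 3×10 = 30 (decimal)
Convert forty-eight (English words) → 48 (decimal)
Expression in decimal: (21 + 30) × 4 - 48
Parentheses first: 21 + 30 = 51
Multiply: 51 × 4 = 204
Subtract: 204 - 48 = 156
156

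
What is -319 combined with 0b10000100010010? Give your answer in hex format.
Convert 0b10000100010010 (binary) → 8192 + 256 + 16 + 2 = 8466 (decimal)
Compute -319 + 8466 = 8147
Convert 8147 (decimal) → 8147 = 1×4096 + 15×256 + 13×16 + 3 → 0x1FD3 (hexadecimal)
0x1FD3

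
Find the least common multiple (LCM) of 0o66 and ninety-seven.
Convert 0o66 (octal) → 6×8 + 6 = 54 (decimal)
Convert ninety-seven (English words) → 97 (decimal)
Compute lcm(54, 97) = 5238
5238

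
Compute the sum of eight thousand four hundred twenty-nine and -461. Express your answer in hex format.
Convert eight thousand four hundred twenty-nine (English words) → 8×1000 + 4×100 + 29 = 8429 (decimal)
Compute 8429 + -461 = 7968
Convert 7968 (decimal) → 7968 = 1×4096 + 15×256 + 2×16 → 0x1F20 (hexadecimal)
0x1F20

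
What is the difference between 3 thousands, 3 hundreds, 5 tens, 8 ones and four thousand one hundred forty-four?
Convert 3 thousands, 3 hundreds, 5 tens, 8 ones (place-value notation) → 3×1000 + 3×100 + 5×10 + 8 = 3358 (decimal)
Convert four thousand one hundred forty-four (English words) → 4×1000 + 1×100 + 44 = 4144 (decimal)
Difference: |3358 - 4144| = 786
786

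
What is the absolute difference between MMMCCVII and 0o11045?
Convert MMMCCVII (Roman numeral) → 1000 + 1000 + 1000 + 100 + 100 + 5 + 1 + 1 = 3207 (decimal)
Convert 0o11045 (octal) → 1×4096 + 1×512 + 4×8 + 5 = 4645 (decimal)
Compute |3207 - 4645| = 1438
1438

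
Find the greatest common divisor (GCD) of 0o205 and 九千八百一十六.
Convert 0o205 (octal) → 2×64 + 5 = 133 (decimal)
Convert 九千八百一十六 (Chinese numeral) → 9×1000 + 8×100 + 1×10 + 6 = 9816 (decimal)
Compute gcd(133, 9816) = 1
1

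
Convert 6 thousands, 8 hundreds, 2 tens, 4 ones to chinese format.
Convert 6 thousands, 8 hundreds, 2 tens, 4 ones (place-value notation) → 6×1000 + 8×100 + 2×10 + 4 = 6824 (decimal)
Convert 6824 (decimal) → 6824 = 6×1000 + 8×100 + 2×10 + 4 → 六千八百二十四 (Chinese numeral)
六千八百二十四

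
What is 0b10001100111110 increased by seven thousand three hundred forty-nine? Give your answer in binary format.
Convert 0b10001100111110 (binary) → 8192 + 512 + 256 + 32 + 16 + 8 + 4 + 2 = 9022 (decimal)
Convert seven thousand three hundred forty-nine (English words) → 7×1000 + 3×100 + 49 = 7349 (decimal)
Compute 9022 + 7349 = 16371
Convert 16371 (decimal) → 16371 = 8192 + 4096 + 2048 + 1024 + 512 + 256 + 128 + 64 + 32 + 16 + 2 + 1 → 0b11111111110011 (binary)
0b11111111110011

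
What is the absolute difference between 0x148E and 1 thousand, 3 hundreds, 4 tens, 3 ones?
Convert 0x148E (hexadecimal) → 1×4096 + 4×256 + 8×16 + 14 = 5262 (decimal)
Convert 1 thousand, 3 hundreds, 4 tens, 3 ones (place-value notation) → 1×1000 + 3×100 + 4×10 + 3 = 1343 (decimal)
Compute |5262 - 1343| = 3919
3919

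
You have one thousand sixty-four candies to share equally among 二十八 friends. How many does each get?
Convert one thousand sixty-four (English words) → 1×1000 + 64 = 1064 (decimal)
Convert 二十八 (Chinese numeral) → 2×10 + 8 = 28 (decimal)
Compute 1064 ÷ 28 = 38
38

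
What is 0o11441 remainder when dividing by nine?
Convert 0o11441 (octal) → 1×4096 + 1×512 + 4×64 + 4×8 + 1 = 4897 (decimal)
Convert nine (English words) → 9 (decimal)
Compute 4897 mod 9 = 1
1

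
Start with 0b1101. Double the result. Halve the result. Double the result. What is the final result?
Convert 0b1101 (binary) → 8 + 4 + 1 = 13 (decimal)
Start: 13
13 × 2 = 26
26 ÷ 2 = 13
13 × 2 = 26
26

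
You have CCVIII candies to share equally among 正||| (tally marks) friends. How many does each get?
Convert CCVIII (Roman numeral) → 100 + 100 + 5 + 1 + 1 + 1 = 208 (decimal)
Convert 正||| (tally marks) → 5 + 3 = 8 (decimal)
Compute 208 ÷ 8 = 26
26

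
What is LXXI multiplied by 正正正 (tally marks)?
Convert LXXI (Roman numeral) → 50 + 10 + 10 + 1 = 71 (decimal)
Convert 正正正 (tally marks) → 5 + 5 + 5 = 15 (decimal)
Compute 71 × 15 = 1065
1065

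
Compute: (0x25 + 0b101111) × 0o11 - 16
Convert 0x25 (hexadecimal) → 2×16 + 5 = 37 (decimal)
Convert 0b101111 (binary) → 32 + 8 + 4 + 2 + 1 = 47 (decimal)
Convert 0o11 (octal) → 1×8 + 1 = 9 (decimal)
Expression in decimal: (37 + 47) × 9 - 16
Parentheses first: 37 + 47 = 84
Multiply: 84 × 9 = 756
Subtract: 756 - 16 = 740
740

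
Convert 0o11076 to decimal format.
Convert 0o11076 (octal) → 1×4096 + 1×512 + 7×8 + 6 = 4670 (decimal)
4670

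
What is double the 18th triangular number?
The 18th triangular number = 18×19/2 = 171
Compute 171 × 2 = 342
342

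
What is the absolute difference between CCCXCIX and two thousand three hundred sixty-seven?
Convert CCCXCIX (Roman numeral) → 100 + 100 + 100 + 90 + 9 = 399 (decimal)
Convert two thousand three hundred sixty-seven (English words) → 2×1000 + 3×100 + 67 = 2367 (decimal)
Compute |399 - 2367| = 1968
1968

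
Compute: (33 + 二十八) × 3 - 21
Convert 二十八 (Chinese numeral) → 2×10 + 8 = 28 (decimal)
Expression in decimal: (33 + 28) × 3 - 21
Parentheses first: 33 + 28 = 61
Multiply: 61 × 3 = 183
Subtract: 183 - 21 = 162
162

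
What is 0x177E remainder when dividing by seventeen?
Convert 0x177E (hexadecimal) → 1×4096 + 7×256 + 7×16 + 14 = 6014 (decimal)
Convert seventeen (English words) → 17 (decimal)
Compute 6014 mod 17 = 13
13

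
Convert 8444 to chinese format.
Convert 8444 (decimal) → 8444 = 8×1000 + 4×100 + 4×10 + 4 → 八千四百四十四 (Chinese numeral)
八千四百四十四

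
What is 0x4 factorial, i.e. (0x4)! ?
Convert 0x4 (hexadecimal) → 4 (decimal)
Compute 4! = 24
24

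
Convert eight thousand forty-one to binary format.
Convert eight thousand forty-one (English words) → 8×1000 + 41 = 8041 (decimal)
Convert 8041 (decimal) → 8041 = 4096 + 2048 + 1024 + 512 + 256 + 64 + 32 + 8 + 1 → 0b1111101101001 (binary)
0b1111101101001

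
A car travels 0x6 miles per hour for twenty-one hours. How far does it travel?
Convert 0x6 (hexadecimal) → 6 (decimal)
Convert twenty-one (English words) → 21 (decimal)
Compute 6 × 21 = 126
126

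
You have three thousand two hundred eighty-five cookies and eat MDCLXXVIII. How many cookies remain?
Convert three thousand two hundred eighty-five (English words) → 3×1000 + 2×100 + 85 = 3285 (decimal)
Convert MDCLXXVIII (Roman numeral) → 1000 + 500 + 100 + 50 + 10 + 10 + 5 + 1 + 1 + 1 = 1678 (decimal)
Compute 3285 - 1678 = 1607
1607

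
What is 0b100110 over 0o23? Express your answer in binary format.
Convert 0b100110 (binary) → 32 + 4 + 2 = 38 (decimal)
Convert 0o23 (octal) → 2×8 + 3 = 19 (decimal)
Compute 38 ÷ 19 = 2
Convert 2 (decimal) → 0b10 (binary)
0b10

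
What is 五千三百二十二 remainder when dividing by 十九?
Convert 五千三百二十二 (Chinese numeral) → 5×1000 + 3×100 + 2×10 + 2 = 5322 (decimal)
Convert 十九 (Chinese numeral) → 1×10 + 9 = 19 (decimal)
Compute 5322 mod 19 = 2
2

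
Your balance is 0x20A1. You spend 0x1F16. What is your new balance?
Convert 0x20A1 (hexadecimal) → 2×4096 + 10×16 + 1 = 8353 (decimal)
Convert 0x1F16 (hexadecimal) → 1×4096 + 15×256 + 1×16 + 6 = 7958 (decimal)
Compute 8353 - 7958 = 395
395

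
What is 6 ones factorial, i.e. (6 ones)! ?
Convert 6 ones (place-value notation) → 6 (decimal)
Compute 6! = 720
720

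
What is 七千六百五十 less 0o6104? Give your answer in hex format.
Convert 七千六百五十 (Chinese numeral) → 7×1000 + 6×100 + 5×10 = 7650 (decimal)
Convert 0o6104 (octal) → 6×512 + 1×64 + 4 = 3140 (decimal)
Compute 7650 - 3140 = 4510
Convert 4510 (decimal) → 4510 = 1×4096 + 1×256 + 9×16 + 14 → 0x119E (hexadecimal)
0x119E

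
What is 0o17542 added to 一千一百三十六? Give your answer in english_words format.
Convert 0o17542 (octal) → 1×4096 + 7×512 + 5×64 + 4×8 + 2 = 8034 (decimal)
Convert 一千一百三十六 (Chinese numeral) → 1×1000 + 1×100 + 3×10 + 6 = 1136 (decimal)
Compute 8034 + 1136 = 9170
Convert 9170 (decimal) → 9170 = 9×1000 + 1×100 + 70 → nine thousand one hundred seventy (English words)
nine thousand one hundred seventy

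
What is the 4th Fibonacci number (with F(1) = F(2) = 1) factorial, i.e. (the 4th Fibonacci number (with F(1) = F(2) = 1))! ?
Convert the 4th Fibonacci number (with F(1) = F(2) = 1) (Fibonacci index) → 1, 1, 2, 3 → 3 (decimal)
Compute 3! = 6
6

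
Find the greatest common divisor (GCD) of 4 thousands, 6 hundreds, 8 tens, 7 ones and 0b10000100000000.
Convert 4 thousands, 6 hundreds, 8 tens, 7 ones (place-value notation) → 4×1000 + 6×100 + 8×10 + 7 = 4687 (decimal)
Convert 0b10000100000000 (binary) → 8192 + 256 = 8448 (decimal)
Compute gcd(4687, 8448) = 1
1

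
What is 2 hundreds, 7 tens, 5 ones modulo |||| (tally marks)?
Convert 2 hundreds, 7 tens, 5 ones (place-value notation) → 2×100 + 7×10 + 5 = 275 (decimal)
Convert |||| (tally marks) → 4 (decimal)
Compute 275 mod 4 = 3
3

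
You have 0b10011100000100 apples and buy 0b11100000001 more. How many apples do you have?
Convert 0b10011100000100 (binary) → 8192 + 1024 + 512 + 256 + 4 = 9988 (decimal)
Convert 0b11100000001 (binary) → 1024 + 512 + 256 + 1 = 1793 (decimal)
Compute 9988 + 1793 = 11781
11781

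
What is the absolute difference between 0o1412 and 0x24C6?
Convert 0o1412 (octal) → 1×512 + 4×64 + 1×8 + 2 = 778 (decimal)
Convert 0x24C6 (hexadecimal) → 2×4096 + 4×256 + 12×16 + 6 = 9414 (decimal)
Compute |778 - 9414| = 8636
8636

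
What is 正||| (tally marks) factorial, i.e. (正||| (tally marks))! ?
Convert 正||| (tally marks) → 5 + 3 = 8 (decimal)
Compute 8! = 40320
40320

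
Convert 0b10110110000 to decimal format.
Convert 0b10110110000 (binary) → 1024 + 256 + 128 + 32 + 16 = 1456 (decimal)
1456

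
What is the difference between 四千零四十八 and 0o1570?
Convert 四千零四十八 (Chinese numeral) → 4×1000 + 4×10 + 8 = 4048 (decimal)
Convert 0o1570 (octal) → 1×512 + 5×64 + 7×8 = 888 (decimal)
Difference: |4048 - 888| = 3160
3160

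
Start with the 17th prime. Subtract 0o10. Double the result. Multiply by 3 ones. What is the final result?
Convert the 17th prime (prime index) → 59 (decimal)
Start: 59
Convert 0o10 (octal) → 1×8 = 8 (decimal)
59 - 8 = 51
51 × 2 = 102
Convert 3 ones (place-value notation) → 3 (decimal)
102 × 3 = 306
306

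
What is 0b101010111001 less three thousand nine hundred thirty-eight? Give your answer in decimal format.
Convert 0b101010111001 (binary) → 2048 + 512 + 128 + 32 + 16 + 8 + 1 = 2745 (decimal)
Convert three thousand nine hundred thirty-eight (English words) → 3×1000 + 9×100 + 38 = 3938 (decimal)
Compute 2745 - 3938 = -1193
-1193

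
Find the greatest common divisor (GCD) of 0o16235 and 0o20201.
Convert 0o16235 (octal) → 1×4096 + 6×512 + 2×64 + 3×8 + 5 = 7325 (decimal)
Convert 0o20201 (octal) → 2×4096 + 2×64 + 1 = 8321 (decimal)
Compute gcd(7325, 8321) = 1
1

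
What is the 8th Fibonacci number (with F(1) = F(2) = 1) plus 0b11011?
The 8th Fibonacci number (with F(1) = F(2) = 1): 1, 1, 2, 3, 5, 8, 13, 21 → 21
Convert 0b11011 (binary) → 16 + 8 + 2 + 1 = 27 (decimal)
Compute 21 + 27 = 48
48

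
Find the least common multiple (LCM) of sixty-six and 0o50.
Convert sixty-six (English words) → 66 (decimal)
Convert 0o50 (octal) → 5×8 = 40 (decimal)
Compute lcm(66, 40) = 1320
1320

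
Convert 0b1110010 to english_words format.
Convert 0b1110010 (binary) → 64 + 32 + 16 + 2 = 114 (decimal)
Convert 114 (decimal) → 114 = 1×100 + 14 → one hundred fourteen (English words)
one hundred fourteen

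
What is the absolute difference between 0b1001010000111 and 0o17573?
Convert 0b1001010000111 (binary) → 4096 + 512 + 128 + 4 + 2 + 1 = 4743 (decimal)
Convert 0o17573 (octal) → 1×4096 + 7×512 + 5×64 + 7×8 + 3 = 8059 (decimal)
Compute |4743 - 8059| = 3316
3316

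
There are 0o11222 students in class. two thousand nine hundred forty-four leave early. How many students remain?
Convert 0o11222 (octal) → 1×4096 + 1×512 + 2×64 + 2×8 + 2 = 4754 (decimal)
Convert two thousand nine hundred forty-four (English words) → 2×1000 + 9×100 + 44 = 2944 (decimal)
Compute 4754 - 2944 = 1810
1810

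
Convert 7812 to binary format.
Convert 7812 (decimal) → 7812 = 4096 + 2048 + 1024 + 512 + 128 + 4 → 0b1111010000100 (binary)
0b1111010000100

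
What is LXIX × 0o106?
Convert LXIX (Roman numeral) → 50 + 10 + 9 = 69 (decimal)
Convert 0o106 (octal) → 1×64 + 6 = 70 (decimal)
Compute 69 × 70 = 4830
4830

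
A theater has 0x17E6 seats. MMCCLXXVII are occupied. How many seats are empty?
Convert 0x17E6 (hexadecimal) → 1×4096 + 7×256 + 14×16 + 6 = 6118 (decimal)
Convert MMCCLXXVII (Roman numeral) → 1000 + 1000 + 100 + 100 + 50 + 10 + 10 + 5 + 1 + 1 = 2277 (decimal)
Compute 6118 - 2277 = 3841
3841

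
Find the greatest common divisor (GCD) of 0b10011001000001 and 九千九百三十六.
Convert 0b10011001000001 (binary) → 8192 + 1024 + 512 + 64 + 1 = 9793 (decimal)
Convert 九千九百三十六 (Chinese numeral) → 9×1000 + 9×100 + 3×10 + 6 = 9936 (decimal)
Compute gcd(9793, 9936) = 1
1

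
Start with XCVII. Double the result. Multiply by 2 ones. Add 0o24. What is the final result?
Convert XCVII (Roman numeral) → 90 + 5 + 1 + 1 = 97 (decimal)
Start: 97
97 × 2 = 194
Convert 2 ones (place-value notation) → 2 (decimal)
194 × 2 = 388
Convert 0o24 (octal) → 2×8 + 4 = 20 (decimal)
388 + 20 = 408
408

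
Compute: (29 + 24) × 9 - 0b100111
Convert 0b100111 (binary) → 32 + 4 + 2 + 1 = 39 (decimal)
Expression in decimal: (29 + 24) × 9 - 39
Parentheses first: 29 + 24 = 53
Multiply: 53 × 9 = 477
Subtract: 477 - 39 = 438
438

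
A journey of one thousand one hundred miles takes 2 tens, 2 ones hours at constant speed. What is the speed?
Convert one thousand one hundred (English words) → 1×1000 + 1×100 = 1100 (decimal)
Convert 2 tens, 2 ones (place-value notation) → 2×10 + 2 = 22 (decimal)
Compute 1100 ÷ 22 = 50
50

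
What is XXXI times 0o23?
Convert XXXI (Roman numeral) → 10 + 10 + 10 + 1 = 31 (decimal)
Convert 0o23 (octal) → 2×8 + 3 = 19 (decimal)
Compute 31 × 19 = 589
589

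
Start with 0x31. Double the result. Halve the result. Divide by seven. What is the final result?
Convert 0x31 (hexadecimal) → 3×16 + 1 = 49 (decimal)
Start: 49
49 × 2 = 98
98 ÷ 2 = 49
Convert seven (English words) → 7 (decimal)
49 ÷ 7 = 7
7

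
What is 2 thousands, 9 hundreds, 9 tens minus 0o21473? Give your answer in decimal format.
Convert 2 thousands, 9 hundreds, 9 tens (place-value notation) → 2×1000 + 9×100 + 9×10 = 2990 (decimal)
Convert 0o21473 (octal) → 2×4096 + 1×512 + 4×64 + 7×8 + 3 = 9019 (decimal)
Compute 2990 - 9019 = -6029
-6029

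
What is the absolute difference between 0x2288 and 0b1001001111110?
Convert 0x2288 (hexadecimal) → 2×4096 + 2×256 + 8×16 + 8 = 8840 (decimal)
Convert 0b1001001111110 (binary) → 4096 + 512 + 64 + 32 + 16 + 8 + 4 + 2 = 4734 (decimal)
Compute |8840 - 4734| = 4106
4106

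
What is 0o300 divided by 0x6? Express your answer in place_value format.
Convert 0o300 (octal) → 3×64 = 192 (decimal)
Convert 0x6 (hexadecimal) → 6 (decimal)
Compute 192 ÷ 6 = 32
Convert 32 (decimal) → 32 = 3×10 + 2 → 3 tens, 2 ones (place-value notation)
3 tens, 2 ones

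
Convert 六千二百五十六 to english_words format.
Convert 六千二百五十六 (Chinese numeral) → 6×1000 + 2×100 + 5×10 + 6 = 6256 (decimal)
Convert 6256 (decimal) → 6256 = 6×1000 + 2×100 + 56 → six thousand two hundred fifty-six (English words)
six thousand two hundred fifty-six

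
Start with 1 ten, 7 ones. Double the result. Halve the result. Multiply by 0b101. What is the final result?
Convert 1 ten, 7 ones (place-value notation) → 1×10 + 7 = 17 (decimal)
Start: 17
17 × 2 = 34
34 ÷ 2 = 17
Convert 0b101 (binary) → 4 + 1 = 5 (decimal)
17 × 5 = 85
85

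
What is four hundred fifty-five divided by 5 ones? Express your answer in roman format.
Convert four hundred fifty-five (English words) → 4×100 + 55 = 455 (decimal)
Convert 5 ones (place-value notation) → 5 (decimal)
Compute 455 ÷ 5 = 91
Convert 91 (decimal) → 91 = 90 + 1 → XCI (Roman numeral)
XCI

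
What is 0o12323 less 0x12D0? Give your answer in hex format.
Convert 0o12323 (octal) → 1×4096 + 2×512 + 3×64 + 2×8 + 3 = 5331 (decimal)
Convert 0x12D0 (hexadecimal) → 1×4096 + 2×256 + 13×16 = 4816 (decimal)
Compute 5331 - 4816 = 515
Convert 515 (decimal) → 515 = 2×256 + 3 → 0x203 (hexadecimal)
0x203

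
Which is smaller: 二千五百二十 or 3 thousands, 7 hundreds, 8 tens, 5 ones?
Convert 二千五百二十 (Chinese numeral) → 2×1000 + 5×100 + 2×10 = 2520 (decimal)
Convert 3 thousands, 7 hundreds, 8 tens, 5 ones (place-value notation) → 3×1000 + 7×100 + 8×10 + 5 = 3785 (decimal)
Compare 2520 vs 3785: smaller = 2520
2520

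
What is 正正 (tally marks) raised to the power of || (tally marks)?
Convert 正正 (tally marks) → 5 + 5 = 10 (decimal)
Convert || (tally marks) → 2 (decimal)
Compute 10 ^ 2 = 100
100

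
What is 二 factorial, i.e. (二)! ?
Convert 二 (Chinese numeral) → 2 (decimal)
Compute 2! = 2
2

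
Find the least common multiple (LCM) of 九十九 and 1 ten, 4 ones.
Convert 九十九 (Chinese numeral) → 9×10 + 9 = 99 (decimal)
Convert 1 ten, 4 ones (place-value notation) → 1×10 + 4 = 14 (decimal)
Compute lcm(99, 14) = 1386
1386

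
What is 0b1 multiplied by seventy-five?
Convert 0b1 (binary) → 1 (decimal)
Convert seventy-five (English words) → 75 (decimal)
Compute 1 × 75 = 75
75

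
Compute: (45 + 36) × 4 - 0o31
Convert 0o31 (octal) → 3×8 + 1 = 25 (decimal)
Expression in decimal: (45 + 36) × 4 - 25
Parentheses first: 45 + 36 = 81
Multiply: 81 × 4 = 324
Subtract: 324 - 25 = 299
299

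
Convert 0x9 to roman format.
Convert 0x9 (hexadecimal) → 9 (decimal)
Convert 9 (decimal) → IX (Roman numeral)
IX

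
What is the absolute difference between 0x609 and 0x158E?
Convert 0x609 (hexadecimal) → 6×256 + 9 = 1545 (decimal)
Convert 0x158E (hexadecimal) → 1×4096 + 5×256 + 8×16 + 14 = 5518 (decimal)
Compute |1545 - 5518| = 3973
3973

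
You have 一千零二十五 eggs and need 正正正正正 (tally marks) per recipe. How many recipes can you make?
Convert 一千零二十五 (Chinese numeral) → 1×1000 + 2×10 + 5 = 1025 (decimal)
Convert 正正正正正 (tally marks) → 5 + 5 + 5 + 5 + 5 = 25 (decimal)
Compute 1025 ÷ 25 = 41
41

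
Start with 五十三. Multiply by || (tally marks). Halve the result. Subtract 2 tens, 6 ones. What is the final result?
Convert 五十三 (Chinese numeral) → 5×10 + 3 = 53 (decimal)
Start: 53
Convert || (tally marks) → 2 (decimal)
53 × 2 = 106
106 ÷ 2 = 53
Convert 2 tens, 6 ones (place-value notation) → 2×10 + 6 = 26 (decimal)
53 - 26 = 27
27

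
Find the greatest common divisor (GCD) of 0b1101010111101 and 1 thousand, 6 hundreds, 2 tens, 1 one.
Convert 0b1101010111101 (binary) → 4096 + 2048 + 512 + 128 + 32 + 16 + 8 + 4 + 1 = 6845 (decimal)
Convert 1 thousand, 6 hundreds, 2 tens, 1 one (place-value notation) → 1×1000 + 6×100 + 2×10 + 1 = 1621 (decimal)
Compute gcd(6845, 1621) = 1
1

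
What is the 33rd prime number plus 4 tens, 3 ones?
The 33rd prime number = 137
Convert 4 tens, 3 ones (place-value notation) → 4×10 + 3 = 43 (decimal)
Compute 137 + 43 = 180
180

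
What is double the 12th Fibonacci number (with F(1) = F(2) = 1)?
The 12th Fibonacci number (with F(1) = F(2) = 1): 1, 1, 2, 3, 5, 8, 13, 21, 34, 55, 89, 144 → 144
Compute 144 × 2 = 288
288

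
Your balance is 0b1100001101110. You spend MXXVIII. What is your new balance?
Convert 0b1100001101110 (binary) → 4096 + 2048 + 64 + 32 + 8 + 4 + 2 = 6254 (decimal)
Convert MXXVIII (Roman numeral) → 1000 + 10 + 10 + 5 + 1 + 1 + 1 = 1028 (decimal)
Compute 6254 - 1028 = 5226
5226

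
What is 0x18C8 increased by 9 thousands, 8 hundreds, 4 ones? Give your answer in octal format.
Convert 0x18C8 (hexadecimal) → 1×4096 + 8×256 + 12×16 + 8 = 6344 (decimal)
Convert 9 thousands, 8 hundreds, 4 ones (place-value notation) → 9×1000 + 8×100 + 4 = 9804 (decimal)
Compute 6344 + 9804 = 16148
Convert 16148 (decimal) → 16148 = 3×4096 + 7×512 + 4×64 + 2×8 + 4 → 0o37424 (octal)
0o37424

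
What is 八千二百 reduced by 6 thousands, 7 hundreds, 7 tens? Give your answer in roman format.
Convert 八千二百 (Chinese numeral) → 8×1000 + 2×100 = 8200 (decimal)
Convert 6 thousands, 7 hundreds, 7 tens (place-value notation) → 6×1000 + 7×100 + 7×10 = 6770 (decimal)
Compute 8200 - 6770 = 1430
Convert 1430 (decimal) → 1430 = 1000 + 400 + 10 + 10 + 10 → MCDXXX (Roman numeral)
MCDXXX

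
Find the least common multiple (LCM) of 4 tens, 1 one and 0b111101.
Convert 4 tens, 1 one (place-value notation) → 4×10 + 1 = 41 (decimal)
Convert 0b111101 (binary) → 32 + 16 + 8 + 4 + 1 = 61 (decimal)
Compute lcm(41, 61) = 2501
2501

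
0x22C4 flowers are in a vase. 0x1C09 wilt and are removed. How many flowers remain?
Convert 0x22C4 (hexadecimal) → 2×4096 + 2×256 + 12×16 + 4 = 8900 (decimal)
Convert 0x1C09 (hexadecimal) → 1×4096 + 12×256 + 9 = 7177 (decimal)
Compute 8900 - 7177 = 1723
1723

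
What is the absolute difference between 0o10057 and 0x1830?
Convert 0o10057 (octal) → 1×4096 + 5×8 + 7 = 4143 (decimal)
Convert 0x1830 (hexadecimal) → 1×4096 + 8×256 + 3×16 = 6192 (decimal)
Compute |4143 - 6192| = 2049
2049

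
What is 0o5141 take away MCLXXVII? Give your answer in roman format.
Convert 0o5141 (octal) → 5×512 + 1×64 + 4×8 + 1 = 2657 (decimal)
Convert MCLXXVII (Roman numeral) → 1000 + 100 + 50 + 10 + 10 + 5 + 1 + 1 = 1177 (decimal)
Compute 2657 - 1177 = 1480
Convert 1480 (decimal) → 1480 = 1000 + 400 + 50 + 10 + 10 + 10 → MCDLXXX (Roman numeral)
MCDLXXX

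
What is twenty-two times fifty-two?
Convert twenty-two (English words) → 22 (decimal)
Convert fifty-two (English words) → 52 (decimal)
Compute 22 × 52 = 1144
1144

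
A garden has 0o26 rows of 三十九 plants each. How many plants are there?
Convert 三十九 (Chinese numeral) → 3×10 + 9 = 39 (decimal)
Convert 0o26 (octal) → 2×8 + 6 = 22 (decimal)
Compute 39 × 22 = 858
858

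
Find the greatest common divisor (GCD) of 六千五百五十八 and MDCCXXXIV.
Convert 六千五百五十八 (Chinese numeral) → 6×1000 + 5×100 + 5×10 + 8 = 6558 (decimal)
Convert MDCCXXXIV (Roman numeral) → 1000 + 500 + 100 + 100 + 10 + 10 + 10 + 4 = 1734 (decimal)
Compute gcd(6558, 1734) = 6
6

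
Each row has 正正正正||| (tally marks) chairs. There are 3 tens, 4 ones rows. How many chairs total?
Convert 正正正正||| (tally marks) → 5 + 5 + 5 + 5 + 3 = 23 (decimal)
Convert 3 tens, 4 ones (place-value notation) → 3×10 + 4 = 34 (decimal)
Compute 23 × 34 = 782
782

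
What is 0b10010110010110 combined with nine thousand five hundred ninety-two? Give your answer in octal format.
Convert 0b10010110010110 (binary) → 8192 + 1024 + 256 + 128 + 16 + 4 + 2 = 9622 (decimal)
Convert nine thousand five hundred ninety-two (English words) → 9×1000 + 5×100 + 92 = 9592 (decimal)
Compute 9622 + 9592 = 19214
Convert 19214 (decimal) → 19214 = 4×4096 + 5×512 + 4×64 + 1×8 + 6 → 0o45416 (octal)
0o45416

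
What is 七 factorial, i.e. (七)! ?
Convert 七 (Chinese numeral) → 7 (decimal)
Compute 7! = 5040
5040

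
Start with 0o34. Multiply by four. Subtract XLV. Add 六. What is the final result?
Convert 0o34 (octal) → 3×8 + 4 = 28 (decimal)
Start: 28
Convert four (English words) → 4 (decimal)
28 × 4 = 112
Convert XLV (Roman numeral) → 40 + 5 = 45 (decimal)
112 - 45 = 67
Convert 六 (Chinese numeral) → 6 (decimal)
67 + 6 = 73
73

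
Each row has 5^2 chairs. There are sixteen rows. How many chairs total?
Convert 5^2 (power) → 25 (decimal)
Convert sixteen (English words) → 16 (decimal)
Compute 25 × 16 = 400
400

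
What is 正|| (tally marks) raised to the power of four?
Convert 正|| (tally marks) → 5 + 2 = 7 (decimal)
Convert four (English words) → 4 (decimal)
Compute 7 ^ 4 = 2401
2401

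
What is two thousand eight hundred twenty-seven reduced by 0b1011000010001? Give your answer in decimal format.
Convert two thousand eight hundred twenty-seven (English words) → 2×1000 + 8×100 + 27 = 2827 (decimal)
Convert 0b1011000010001 (binary) → 4096 + 1024 + 512 + 16 + 1 = 5649 (decimal)
Compute 2827 - 5649 = -2822
-2822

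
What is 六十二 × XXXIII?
Convert 六十二 (Chinese numeral) → 6×10 + 2 = 62 (decimal)
Convert XXXIII (Roman numeral) → 10 + 10 + 10 + 1 + 1 + 1 = 33 (decimal)
Compute 62 × 33 = 2046
2046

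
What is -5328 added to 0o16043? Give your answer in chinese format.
Convert 0o16043 (octal) → 1×4096 + 6×512 + 4×8 + 3 = 7203 (decimal)
Compute -5328 + 7203 = 1875
Convert 1875 (decimal) → 1875 = 1×1000 + 8×100 + 7×10 + 5 → 一千八百七十五 (Chinese numeral)
一千八百七十五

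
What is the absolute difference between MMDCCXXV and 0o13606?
Convert MMDCCXXV (Roman numeral) → 1000 + 1000 + 500 + 100 + 100 + 10 + 10 + 5 = 2725 (decimal)
Convert 0o13606 (octal) → 1×4096 + 3×512 + 6×64 + 6 = 6022 (decimal)
Compute |2725 - 6022| = 3297
3297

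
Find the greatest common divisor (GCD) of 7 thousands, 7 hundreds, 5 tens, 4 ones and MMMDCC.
Convert 7 thousands, 7 hundreds, 5 tens, 4 ones (place-value notation) → 7×1000 + 7×100 + 5×10 + 4 = 7754 (decimal)
Convert MMMDCC (Roman numeral) → 1000 + 1000 + 1000 + 500 + 100 + 100 = 3700 (decimal)
Compute gcd(7754, 3700) = 2
2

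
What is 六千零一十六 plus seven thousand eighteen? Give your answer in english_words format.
Convert 六千零一十六 (Chinese numeral) → 6×1000 + 1×10 + 6 = 6016 (decimal)
Convert seven thousand eighteen (English words) → 7×1000 + 18 = 7018 (decimal)
Compute 6016 + 7018 = 13034
Convert 13034 (decimal) → 13034 = 13×1000 + 34 → thirteen thousand thirty-four (English words)
thirteen thousand thirty-four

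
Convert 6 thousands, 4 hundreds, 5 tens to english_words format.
Convert 6 thousands, 4 hundreds, 5 tens (place-value notation) → 6×1000 + 4×100 + 5×10 = 6450 (decimal)
Convert 6450 (decimal) → 6450 = 6×1000 + 4×100 + 50 → six thousand four hundred fifty (English words)
six thousand four hundred fifty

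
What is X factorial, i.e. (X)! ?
Convert X (Roman numeral) → 10 (decimal)
Compute 10! = 3628800
3628800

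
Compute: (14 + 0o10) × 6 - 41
Convert 0o10 (octal) → 1×8 = 8 (decimal)
Expression in decimal: (14 + 8) × 6 - 41
Parentheses first: 14 + 8 = 22
Multiply: 22 × 6 = 132
Subtract: 132 - 41 = 91
91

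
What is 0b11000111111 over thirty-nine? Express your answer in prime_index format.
Convert 0b11000111111 (binary) → 1024 + 512 + 32 + 16 + 8 + 4 + 2 + 1 = 1599 (decimal)
Convert thirty-nine (English words) → 39 (decimal)
Compute 1599 ÷ 39 = 41
Convert 41 (decimal) → the 13th prime (prime index)
the 13th prime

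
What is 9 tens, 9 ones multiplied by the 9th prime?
Convert 9 tens, 9 ones (place-value notation) → 9×10 + 9 = 99 (decimal)
Convert the 9th prime (prime index) → 23 (decimal)
Compute 99 × 23 = 2277
2277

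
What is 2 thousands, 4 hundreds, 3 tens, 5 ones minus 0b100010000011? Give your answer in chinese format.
Convert 2 thousands, 4 hundreds, 3 tens, 5 ones (place-value notation) → 2×1000 + 4×100 + 3×10 + 5 = 2435 (decimal)
Convert 0b100010000011 (binary) → 2048 + 128 + 2 + 1 = 2179 (decimal)
Compute 2435 - 2179 = 256
Convert 256 (decimal) → 256 = 2×100 + 5×10 + 6 → 二百五十六 (Chinese numeral)
二百五十六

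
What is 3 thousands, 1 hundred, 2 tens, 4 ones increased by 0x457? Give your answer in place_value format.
Convert 3 thousands, 1 hundred, 2 tens, 4 ones (place-value notation) → 3×1000 + 1×100 + 2×10 + 4 = 3124 (decimal)
Convert 0x457 (hexadecimal) → 4×256 + 5×16 + 7 = 1111 (decimal)
Compute 3124 + 1111 = 4235
Convert 4235 (decimal) → 4235 = 4×1000 + 2×100 + 3×10 + 5 → 4 thousands, 2 hundreds, 3 tens, 5 ones (place-value notation)
4 thousands, 2 hundreds, 3 tens, 5 ones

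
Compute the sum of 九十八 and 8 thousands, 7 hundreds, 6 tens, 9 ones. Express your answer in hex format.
Convert 九十八 (Chinese numeral) → 9×10 + 8 = 98 (decimal)
Convert 8 thousands, 7 hundreds, 6 tens, 9 ones (place-value notation) → 8×1000 + 7×100 + 6×10 + 9 = 8769 (decimal)
Compute 98 + 8769 = 8867
Convert 8867 (decimal) → 8867 = 2×4096 + 2×256 + 10×16 + 3 → 0x22A3 (hexadecimal)
0x22A3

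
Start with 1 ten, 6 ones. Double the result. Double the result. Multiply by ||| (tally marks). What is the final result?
Convert 1 ten, 6 ones (place-value notation) → 1×10 + 6 = 16 (decimal)
Start: 16
16 × 2 = 32
32 × 2 = 64
Convert ||| (tally marks) → 3 (decimal)
64 × 3 = 192
192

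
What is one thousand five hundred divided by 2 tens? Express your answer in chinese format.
Convert one thousand five hundred (English words) → 1×1000 + 5×100 = 1500 (decimal)
Convert 2 tens (place-value notation) → 2×10 = 20 (decimal)
Compute 1500 ÷ 20 = 75
Convert 75 (decimal) → 75 = 7×10 + 5 → 七十五 (Chinese numeral)
七十五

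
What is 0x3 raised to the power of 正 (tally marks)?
Convert 0x3 (hexadecimal) → 3 (decimal)
Convert 正 (tally marks) → 5 (decimal)
Compute 3 ^ 5 = 243
243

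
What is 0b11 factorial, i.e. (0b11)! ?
Convert 0b11 (binary) → 2 + 1 = 3 (decimal)
Compute 3! = 6
6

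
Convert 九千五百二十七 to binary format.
Convert 九千五百二十七 (Chinese numeral) → 9×1000 + 5×100 + 2×10 + 7 = 9527 (decimal)
Convert 9527 (decimal) → 9527 = 8192 + 1024 + 256 + 32 + 16 + 4 + 2 + 1 → 0b10010100110111 (binary)
0b10010100110111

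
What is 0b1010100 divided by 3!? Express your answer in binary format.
Convert 0b1010100 (binary) → 64 + 16 + 4 = 84 (decimal)
Convert 3! (factorial) → 6 (decimal)
Compute 84 ÷ 6 = 14
Convert 14 (decimal) → 14 = 8 + 4 + 2 → 0b1110 (binary)
0b1110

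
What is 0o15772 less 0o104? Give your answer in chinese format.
Convert 0o15772 (octal) → 1×4096 + 5×512 + 7×64 + 7×8 + 2 = 7162 (decimal)
Convert 0o104 (octal) → 1×64 + 4 = 68 (decimal)
Compute 7162 - 68 = 7094
Convert 7094 (decimal) → 7094 = 7×1000 + 9×10 + 4 → 七千零九十四 (Chinese numeral)
七千零九十四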